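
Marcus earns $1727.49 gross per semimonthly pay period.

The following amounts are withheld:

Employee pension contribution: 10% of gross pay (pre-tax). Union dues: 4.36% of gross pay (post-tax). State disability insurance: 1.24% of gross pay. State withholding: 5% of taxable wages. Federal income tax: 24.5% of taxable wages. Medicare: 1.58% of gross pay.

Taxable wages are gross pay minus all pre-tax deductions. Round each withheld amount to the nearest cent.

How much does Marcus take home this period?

$972.06

Employee pension contribution: $1727.49 × 0.1 = $172.75
Taxable wages = $1727.49 − $172.75 = $1554.74
Federal income tax: $1554.74 × 0.245 = $380.91
State withholding: $1554.74 × 0.05 = $77.74
State disability insurance: $1727.49 × 0.0124 = $21.42
Medicare: $1727.49 × 0.0158 = $27.29
Union dues: $1727.49 × 0.0436 = $75.32
Total deductions = $172.75 + $380.91 + $77.74 + $21.42 + $27.29 + $75.32 = $755.43
Net pay = $1727.49 − $755.43 = $972.06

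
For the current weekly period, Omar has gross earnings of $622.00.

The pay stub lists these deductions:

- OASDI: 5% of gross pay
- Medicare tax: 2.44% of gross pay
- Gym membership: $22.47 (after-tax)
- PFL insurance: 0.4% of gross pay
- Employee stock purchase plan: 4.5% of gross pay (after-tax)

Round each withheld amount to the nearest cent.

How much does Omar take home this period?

$522.77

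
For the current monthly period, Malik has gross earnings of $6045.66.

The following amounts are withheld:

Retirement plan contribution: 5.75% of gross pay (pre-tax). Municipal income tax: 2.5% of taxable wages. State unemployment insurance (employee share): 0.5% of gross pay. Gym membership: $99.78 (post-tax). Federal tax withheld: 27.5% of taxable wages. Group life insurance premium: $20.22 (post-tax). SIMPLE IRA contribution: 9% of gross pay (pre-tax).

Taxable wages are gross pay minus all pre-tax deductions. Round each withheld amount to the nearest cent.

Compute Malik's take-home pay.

$3457.51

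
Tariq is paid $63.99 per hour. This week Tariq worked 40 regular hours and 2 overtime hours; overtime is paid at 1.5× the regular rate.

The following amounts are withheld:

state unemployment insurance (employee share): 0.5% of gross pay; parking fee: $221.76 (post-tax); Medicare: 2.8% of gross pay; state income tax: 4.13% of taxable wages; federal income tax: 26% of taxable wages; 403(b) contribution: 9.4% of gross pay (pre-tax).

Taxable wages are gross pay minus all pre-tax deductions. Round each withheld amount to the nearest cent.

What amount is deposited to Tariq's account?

$1,429.24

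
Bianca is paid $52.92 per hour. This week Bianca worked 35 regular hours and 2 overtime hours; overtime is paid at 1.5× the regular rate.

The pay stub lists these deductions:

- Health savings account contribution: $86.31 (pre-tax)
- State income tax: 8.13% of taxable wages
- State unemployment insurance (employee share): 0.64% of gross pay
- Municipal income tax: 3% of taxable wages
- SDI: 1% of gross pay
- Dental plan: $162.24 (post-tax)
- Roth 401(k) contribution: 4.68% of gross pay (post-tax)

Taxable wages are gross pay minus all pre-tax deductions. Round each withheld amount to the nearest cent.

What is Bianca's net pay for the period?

Regular pay: 35 × $52.92 = $1,852.20
Overtime pay: 2 × $52.92 × 1.5 = $158.76
Gross pay = $1,852.20 + $158.76 = $2,010.96
Health savings account contribution: $86.31
Taxable wages = $2,010.96 − $86.31 = $1,924.65
Municipal income tax: $1,924.65 × 0.03 = $57.74
State income tax: $1,924.65 × 0.0813 = $156.47
State unemployment insurance (employee share): $2,010.96 × 0.0064 = $12.87
SDI: $2,010.96 × 0.01 = $20.11
Dental plan: $162.24
Roth 401(k) contribution: $2,010.96 × 0.0468 = $94.11
Total deductions = $86.31 + $57.74 + $156.47 + $12.87 + $20.11 + $162.24 + $94.11 = $589.85
Net pay = $2,010.96 − $589.85 = $1,421.11

$1,421.11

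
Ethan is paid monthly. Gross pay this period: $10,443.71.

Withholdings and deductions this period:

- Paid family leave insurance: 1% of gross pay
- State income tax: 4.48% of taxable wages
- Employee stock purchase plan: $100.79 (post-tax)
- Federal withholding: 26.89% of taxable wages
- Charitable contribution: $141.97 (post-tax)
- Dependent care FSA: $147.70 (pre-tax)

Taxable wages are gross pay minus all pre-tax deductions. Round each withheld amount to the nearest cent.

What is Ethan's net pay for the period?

Dependent care FSA: $147.70
Taxable wages = $10,443.71 − $147.70 = $10,296.01
Federal withholding: $10,296.01 × 0.2689 = $2,768.60
State income tax: $10,296.01 × 0.0448 = $461.26
Paid family leave insurance: $10,443.71 × 0.01 = $104.44
Employee stock purchase plan: $100.79
Charitable contribution: $141.97
Total deductions = $147.70 + $2,768.60 + $461.26 + $104.44 + $100.79 + $141.97 = $3,724.76
Net pay = $10,443.71 − $3,724.76 = $6,718.95

$6,718.95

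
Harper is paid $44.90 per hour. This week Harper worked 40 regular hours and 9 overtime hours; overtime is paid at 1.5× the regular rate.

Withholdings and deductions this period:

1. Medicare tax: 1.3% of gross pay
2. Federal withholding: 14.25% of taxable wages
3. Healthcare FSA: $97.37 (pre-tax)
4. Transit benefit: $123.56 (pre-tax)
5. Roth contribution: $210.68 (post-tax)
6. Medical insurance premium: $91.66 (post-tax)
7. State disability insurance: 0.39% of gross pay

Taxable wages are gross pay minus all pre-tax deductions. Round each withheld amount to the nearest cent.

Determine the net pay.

Regular pay: 40 × $44.90 = $1,796.00
Overtime pay: 9 × $44.90 × 1.5 = $606.15
Gross pay = $1,796.00 + $606.15 = $2,402.15
Healthcare FSA: $97.37
Transit benefit: $123.56
Pre-tax total = $97.37 + $123.56 = $220.93
Taxable wages = $2,402.15 − $220.93 = $2,181.22
Federal withholding: $2,181.22 × 0.1425 = $310.82
State disability insurance: $2,402.15 × 0.0039 = $9.37
Medicare tax: $2,402.15 × 0.013 = $31.23
Medical insurance premium: $91.66
Roth contribution: $210.68
Total deductions = $97.37 + $123.56 + $310.82 + $9.37 + $31.23 + $91.66 + $210.68 = $874.69
Net pay = $2,402.15 − $874.69 = $1,527.46

$1,527.46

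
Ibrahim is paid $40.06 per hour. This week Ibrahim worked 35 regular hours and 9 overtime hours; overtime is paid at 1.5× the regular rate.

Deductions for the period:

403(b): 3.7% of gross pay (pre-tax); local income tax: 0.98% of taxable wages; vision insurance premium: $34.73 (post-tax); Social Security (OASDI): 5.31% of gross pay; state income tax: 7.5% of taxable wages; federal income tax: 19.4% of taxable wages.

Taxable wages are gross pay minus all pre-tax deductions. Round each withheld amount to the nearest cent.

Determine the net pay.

$1,211.47

Regular pay: 35 × $40.06 = $1,402.10
Overtime pay: 9 × $40.06 × 1.5 = $540.81
Gross pay = $1,402.10 + $540.81 = $1,942.91
403(b): $1,942.91 × 0.037 = $71.89
Taxable wages = $1,942.91 − $71.89 = $1,871.02
State income tax: $1,871.02 × 0.075 = $140.33
Federal income tax: $1,871.02 × 0.194 = $362.98
Local income tax: $1,871.02 × 0.0098 = $18.34
Social Security (OASDI): $1,942.91 × 0.0531 = $103.17
Vision insurance premium: $34.73
Total deductions = $71.89 + $140.33 + $362.98 + $18.34 + $103.17 + $34.73 = $731.44
Net pay = $1,942.91 − $731.44 = $1,211.47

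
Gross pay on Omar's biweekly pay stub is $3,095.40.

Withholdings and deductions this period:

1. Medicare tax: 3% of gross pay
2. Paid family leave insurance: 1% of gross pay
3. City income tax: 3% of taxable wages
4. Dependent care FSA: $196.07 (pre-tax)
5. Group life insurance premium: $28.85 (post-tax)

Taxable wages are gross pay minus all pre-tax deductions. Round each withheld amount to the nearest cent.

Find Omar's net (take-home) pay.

$2,659.69

Dependent care FSA: $196.07
Taxable wages = $3,095.40 − $196.07 = $2,899.33
City income tax: $2,899.33 × 0.03 = $86.98
Medicare tax: $3,095.40 × 0.03 = $92.86
Paid family leave insurance: $3,095.40 × 0.01 = $30.95
Group life insurance premium: $28.85
Total deductions = $196.07 + $86.98 + $92.86 + $30.95 + $28.85 = $435.71
Net pay = $3,095.40 − $435.71 = $2,659.69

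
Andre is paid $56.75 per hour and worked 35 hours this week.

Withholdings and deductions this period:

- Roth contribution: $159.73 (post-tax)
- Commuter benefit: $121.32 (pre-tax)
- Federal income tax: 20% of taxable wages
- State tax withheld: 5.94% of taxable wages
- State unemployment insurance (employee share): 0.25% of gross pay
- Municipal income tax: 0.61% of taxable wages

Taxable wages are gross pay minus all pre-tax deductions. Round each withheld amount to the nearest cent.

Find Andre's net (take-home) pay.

$1205.08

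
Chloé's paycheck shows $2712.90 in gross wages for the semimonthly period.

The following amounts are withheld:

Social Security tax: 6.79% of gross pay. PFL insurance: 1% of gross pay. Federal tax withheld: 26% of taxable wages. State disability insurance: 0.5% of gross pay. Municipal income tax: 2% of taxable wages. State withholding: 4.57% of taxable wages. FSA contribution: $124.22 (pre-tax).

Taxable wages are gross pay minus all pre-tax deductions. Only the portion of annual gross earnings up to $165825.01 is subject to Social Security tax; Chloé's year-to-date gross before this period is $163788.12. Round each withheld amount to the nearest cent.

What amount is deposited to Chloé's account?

FSA contribution: $124.22
Taxable wages = $2712.90 − $124.22 = $2588.68
State withholding: $2588.68 × 0.0457 = $118.30
Federal tax withheld: $2588.68 × 0.26 = $673.06
Municipal income tax: $2588.68 × 0.02 = $51.77
Social Security tax: only $165825.01 − $163788.12 = $2036.89 of this check is subject → $2036.89 × 0.0679 = $138.30
PFL insurance: $2712.90 × 0.01 = $27.13
State disability insurance: $2712.90 × 0.005 = $13.56
Total deductions = $124.22 + $118.30 + $673.06 + $51.77 + $138.30 + $27.13 + $13.56 = $1146.34
Net pay = $2712.90 − $1146.34 = $1566.56

$1566.56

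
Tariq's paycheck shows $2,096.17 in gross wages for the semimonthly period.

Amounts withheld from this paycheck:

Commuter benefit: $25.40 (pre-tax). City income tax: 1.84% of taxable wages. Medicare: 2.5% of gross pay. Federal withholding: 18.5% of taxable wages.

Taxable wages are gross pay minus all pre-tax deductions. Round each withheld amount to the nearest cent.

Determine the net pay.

$1,597.18

Commuter benefit: $25.40
Taxable wages = $2,096.17 − $25.40 = $2,070.77
Federal withholding: $2,070.77 × 0.185 = $383.09
City income tax: $2,070.77 × 0.0184 = $38.10
Medicare: $2,096.17 × 0.025 = $52.40
Total deductions = $25.40 + $383.09 + $38.10 + $52.40 = $498.99
Net pay = $2,096.17 − $498.99 = $1,597.18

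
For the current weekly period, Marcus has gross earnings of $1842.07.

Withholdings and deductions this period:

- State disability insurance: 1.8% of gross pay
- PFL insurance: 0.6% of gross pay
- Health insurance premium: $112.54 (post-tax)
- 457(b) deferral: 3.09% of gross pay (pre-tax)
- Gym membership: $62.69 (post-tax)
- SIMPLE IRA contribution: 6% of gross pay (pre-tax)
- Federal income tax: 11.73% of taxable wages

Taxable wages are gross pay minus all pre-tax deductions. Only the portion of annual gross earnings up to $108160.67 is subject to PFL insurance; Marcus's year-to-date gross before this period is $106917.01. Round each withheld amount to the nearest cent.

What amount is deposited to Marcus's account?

$1262.35

457(b) deferral: $1842.07 × 0.0309 = $56.92
SIMPLE IRA contribution: $1842.07 × 0.06 = $110.52
Pre-tax total = $56.92 + $110.52 = $167.44
Taxable wages = $1842.07 − $167.44 = $1674.63
Federal income tax: $1674.63 × 0.1173 = $196.43
State disability insurance: $1842.07 × 0.018 = $33.16
PFL insurance: only $108160.67 − $106917.01 = $1243.66 of this check is subject → $1243.66 × 0.006 = $7.46
Gym membership: $62.69
Health insurance premium: $112.54
Total deductions = $56.92 + $110.52 + $196.43 + $33.16 + $7.46 + $62.69 + $112.54 = $579.72
Net pay = $1842.07 − $579.72 = $1262.35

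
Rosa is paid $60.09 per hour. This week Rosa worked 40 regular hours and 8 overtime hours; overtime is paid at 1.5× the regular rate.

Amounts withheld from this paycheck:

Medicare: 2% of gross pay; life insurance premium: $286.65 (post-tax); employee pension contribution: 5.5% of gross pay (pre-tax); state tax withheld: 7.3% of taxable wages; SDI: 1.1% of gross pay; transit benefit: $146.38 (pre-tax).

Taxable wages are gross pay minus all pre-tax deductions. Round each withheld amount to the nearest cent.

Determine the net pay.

Regular pay: 40 × $60.09 = $2,403.60
Overtime pay: 8 × $60.09 × 1.5 = $721.08
Gross pay = $2,403.60 + $721.08 = $3,124.68
Employee pension contribution: $3,124.68 × 0.055 = $171.86
Transit benefit: $146.38
Pre-tax total = $171.86 + $146.38 = $318.24
Taxable wages = $3,124.68 − $318.24 = $2,806.44
State tax withheld: $2,806.44 × 0.073 = $204.87
Medicare: $3,124.68 × 0.02 = $62.49
SDI: $3,124.68 × 0.011 = $34.37
Life insurance premium: $286.65
Total deductions = $171.86 + $146.38 + $204.87 + $62.49 + $34.37 + $286.65 = $906.62
Net pay = $3,124.68 − $906.62 = $2,218.06

$2,218.06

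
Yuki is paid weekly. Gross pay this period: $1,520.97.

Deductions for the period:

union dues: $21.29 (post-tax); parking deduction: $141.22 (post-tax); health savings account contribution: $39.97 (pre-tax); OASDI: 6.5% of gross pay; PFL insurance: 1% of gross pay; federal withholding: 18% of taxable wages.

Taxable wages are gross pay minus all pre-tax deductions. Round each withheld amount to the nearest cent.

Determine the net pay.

Health savings account contribution: $39.97
Taxable wages = $1,520.97 − $39.97 = $1,481.00
Federal withholding: $1,481.00 × 0.18 = $266.58
PFL insurance: $1,520.97 × 0.01 = $15.21
OASDI: $1,520.97 × 0.065 = $98.86
Parking deduction: $141.22
Union dues: $21.29
Total deductions = $39.97 + $266.58 + $15.21 + $98.86 + $141.22 + $21.29 = $583.13
Net pay = $1,520.97 − $583.13 = $937.84

$937.84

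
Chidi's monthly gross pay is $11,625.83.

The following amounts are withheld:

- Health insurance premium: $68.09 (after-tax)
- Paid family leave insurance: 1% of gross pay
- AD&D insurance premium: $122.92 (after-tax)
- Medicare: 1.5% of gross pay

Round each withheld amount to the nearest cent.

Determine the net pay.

$11,144.17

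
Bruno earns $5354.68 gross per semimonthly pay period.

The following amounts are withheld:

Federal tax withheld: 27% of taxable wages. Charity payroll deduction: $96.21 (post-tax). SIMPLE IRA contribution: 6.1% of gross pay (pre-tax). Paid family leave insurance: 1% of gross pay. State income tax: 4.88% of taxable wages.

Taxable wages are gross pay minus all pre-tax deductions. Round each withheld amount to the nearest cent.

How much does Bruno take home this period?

$3275.34

SIMPLE IRA contribution: $5354.68 × 0.061 = $326.64
Taxable wages = $5354.68 − $326.64 = $5028.04
Federal tax withheld: $5028.04 × 0.27 = $1357.57
State income tax: $5028.04 × 0.0488 = $245.37
Paid family leave insurance: $5354.68 × 0.01 = $53.55
Charity payroll deduction: $96.21
Total deductions = $326.64 + $1357.57 + $245.37 + $53.55 + $96.21 = $2079.34
Net pay = $5354.68 − $2079.34 = $3275.34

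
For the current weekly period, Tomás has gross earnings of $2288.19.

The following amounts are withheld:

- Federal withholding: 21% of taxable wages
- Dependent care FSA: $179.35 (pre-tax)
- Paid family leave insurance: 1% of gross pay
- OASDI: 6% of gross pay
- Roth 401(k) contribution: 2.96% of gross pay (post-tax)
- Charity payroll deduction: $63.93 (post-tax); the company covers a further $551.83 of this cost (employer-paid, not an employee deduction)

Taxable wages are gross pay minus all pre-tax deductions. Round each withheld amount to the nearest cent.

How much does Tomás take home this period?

Dependent care FSA: $179.35
Taxable wages = $2288.19 − $179.35 = $2108.84
Federal withholding: $2108.84 × 0.21 = $442.86
Paid family leave insurance: $2288.19 × 0.01 = $22.88
OASDI: $2288.19 × 0.06 = $137.29
Roth 401(k) contribution: $2288.19 × 0.0296 = $67.73
Charity payroll deduction: $63.93
(Employer's $551.83 toward charity payroll deduction is not withheld from the employee.)
Total deductions = $179.35 + $442.86 + $22.88 + $137.29 + $67.73 + $63.93 = $914.04
Net pay = $2288.19 − $914.04 = $1374.15

$1374.15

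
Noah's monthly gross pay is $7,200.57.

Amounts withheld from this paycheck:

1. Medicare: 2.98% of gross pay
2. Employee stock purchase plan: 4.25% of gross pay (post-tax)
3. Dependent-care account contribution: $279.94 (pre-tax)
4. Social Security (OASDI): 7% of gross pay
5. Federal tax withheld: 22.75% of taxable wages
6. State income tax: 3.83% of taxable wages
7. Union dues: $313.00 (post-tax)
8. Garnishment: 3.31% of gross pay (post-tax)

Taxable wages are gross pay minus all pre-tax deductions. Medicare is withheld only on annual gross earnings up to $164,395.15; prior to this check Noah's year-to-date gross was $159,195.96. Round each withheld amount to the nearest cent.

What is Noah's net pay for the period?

$3,564.79

Dependent-care account contribution: $279.94
Taxable wages = $7,200.57 − $279.94 = $6,920.63
State income tax: $6,920.63 × 0.0383 = $265.06
Federal tax withheld: $6,920.63 × 0.2275 = $1,574.44
Medicare: only $164,395.15 − $159,195.96 = $5,199.19 of this check is subject → $5,199.19 × 0.0298 = $154.94
Social Security (OASDI): $7,200.57 × 0.07 = $504.04
Employee stock purchase plan: $7,200.57 × 0.0425 = $306.02
Union dues: $313.00
Garnishment: $7,200.57 × 0.0331 = $238.34
Total deductions = $279.94 + $265.06 + $1,574.44 + $154.94 + $504.04 + $306.02 + $313.00 + $238.34 = $3,635.78
Net pay = $7,200.57 − $3,635.78 = $3,564.79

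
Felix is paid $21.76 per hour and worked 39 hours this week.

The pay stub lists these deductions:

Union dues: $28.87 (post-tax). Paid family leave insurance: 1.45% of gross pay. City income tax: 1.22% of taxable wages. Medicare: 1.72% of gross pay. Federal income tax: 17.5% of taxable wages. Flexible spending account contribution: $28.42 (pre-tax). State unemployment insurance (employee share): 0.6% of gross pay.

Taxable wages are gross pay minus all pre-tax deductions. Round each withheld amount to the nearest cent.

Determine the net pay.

Gross pay: 39 × $21.76 = $848.64
Flexible spending account contribution: $28.42
Taxable wages = $848.64 − $28.42 = $820.22
Federal income tax: $820.22 × 0.175 = $143.54
City income tax: $820.22 × 0.0122 = $10.01
State unemployment insurance (employee share): $848.64 × 0.006 = $5.09
Paid family leave insurance: $848.64 × 0.0145 = $12.31
Medicare: $848.64 × 0.0172 = $14.60
Union dues: $28.87
Total deductions = $28.42 + $143.54 + $10.01 + $5.09 + $12.31 + $14.60 + $28.87 = $242.84
Net pay = $848.64 − $242.84 = $605.80

$605.80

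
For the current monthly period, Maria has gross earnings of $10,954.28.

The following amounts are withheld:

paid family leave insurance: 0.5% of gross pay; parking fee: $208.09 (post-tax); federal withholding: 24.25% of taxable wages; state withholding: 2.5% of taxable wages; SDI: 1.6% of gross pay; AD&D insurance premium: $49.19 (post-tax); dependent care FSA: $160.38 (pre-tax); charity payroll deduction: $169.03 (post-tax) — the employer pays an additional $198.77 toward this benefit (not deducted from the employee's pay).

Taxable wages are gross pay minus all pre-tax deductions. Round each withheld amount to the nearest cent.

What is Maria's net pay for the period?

$7,250.18

Dependent care FSA: $160.38
Taxable wages = $10,954.28 − $160.38 = $10,793.90
Federal withholding: $10,793.90 × 0.2425 = $2,617.52
State withholding: $10,793.90 × 0.025 = $269.85
SDI: $10,954.28 × 0.016 = $175.27
Paid family leave insurance: $10,954.28 × 0.005 = $54.77
AD&D insurance premium: $49.19
Parking fee: $208.09
Charity payroll deduction: $169.03
(Employer's $198.77 toward charity payroll deduction is not withheld from the employee.)
Total deductions = $160.38 + $2,617.52 + $269.85 + $175.27 + $54.77 + $49.19 + $208.09 + $169.03 = $3,704.10
Net pay = $10,954.28 − $3,704.10 = $7,250.18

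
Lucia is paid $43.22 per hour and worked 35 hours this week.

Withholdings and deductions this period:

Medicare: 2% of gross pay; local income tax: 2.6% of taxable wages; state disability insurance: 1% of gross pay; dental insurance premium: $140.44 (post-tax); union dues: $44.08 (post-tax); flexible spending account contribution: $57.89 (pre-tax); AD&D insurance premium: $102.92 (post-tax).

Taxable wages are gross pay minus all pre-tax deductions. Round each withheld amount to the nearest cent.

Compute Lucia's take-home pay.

Gross pay: 35 × $43.22 = $1512.70
Flexible spending account contribution: $57.89
Taxable wages = $1512.70 − $57.89 = $1454.81
Local income tax: $1454.81 × 0.026 = $37.83
State disability insurance: $1512.70 × 0.01 = $15.13
Medicare: $1512.70 × 0.02 = $30.25
Union dues: $44.08
AD&D insurance premium: $102.92
Dental insurance premium: $140.44
Total deductions = $57.89 + $37.83 + $15.13 + $30.25 + $44.08 + $102.92 + $140.44 = $428.54
Net pay = $1512.70 − $428.54 = $1084.16

$1084.16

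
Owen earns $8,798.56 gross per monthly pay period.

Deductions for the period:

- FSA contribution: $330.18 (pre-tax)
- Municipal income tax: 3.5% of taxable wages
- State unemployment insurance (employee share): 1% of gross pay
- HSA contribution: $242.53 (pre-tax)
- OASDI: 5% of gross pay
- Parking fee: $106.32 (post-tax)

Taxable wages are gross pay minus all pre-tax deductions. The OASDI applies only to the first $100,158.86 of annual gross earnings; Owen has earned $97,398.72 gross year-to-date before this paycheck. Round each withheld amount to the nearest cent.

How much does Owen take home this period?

$7,605.63

FSA contribution: $330.18
HSA contribution: $242.53
Pre-tax total = $330.18 + $242.53 = $572.71
Taxable wages = $8,798.56 − $572.71 = $8,225.85
Municipal income tax: $8,225.85 × 0.035 = $287.90
State unemployment insurance (employee share): $8,798.56 × 0.01 = $87.99
OASDI: only $100,158.86 − $97,398.72 = $2,760.14 of this check is subject → $2,760.14 × 0.05 = $138.01
Parking fee: $106.32
Total deductions = $330.18 + $242.53 + $287.90 + $87.99 + $138.01 + $106.32 = $1,192.93
Net pay = $8,798.56 − $1,192.93 = $7,605.63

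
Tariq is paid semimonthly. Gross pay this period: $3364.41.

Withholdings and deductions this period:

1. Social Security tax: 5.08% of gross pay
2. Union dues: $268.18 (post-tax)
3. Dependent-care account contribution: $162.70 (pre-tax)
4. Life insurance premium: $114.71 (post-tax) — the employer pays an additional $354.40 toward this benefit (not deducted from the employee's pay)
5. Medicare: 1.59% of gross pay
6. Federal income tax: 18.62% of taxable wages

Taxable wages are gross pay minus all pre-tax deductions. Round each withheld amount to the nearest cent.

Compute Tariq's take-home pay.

$1998.26

Dependent-care account contribution: $162.70
Taxable wages = $3364.41 − $162.70 = $3201.71
Federal income tax: $3201.71 × 0.1862 = $596.16
Medicare: $3364.41 × 0.0159 = $53.49
Social Security tax: $3364.41 × 0.0508 = $170.91
Union dues: $268.18
Life insurance premium: $114.71
(Employer's $354.40 toward life insurance premium is not withheld from the employee.)
Total deductions = $162.70 + $596.16 + $53.49 + $170.91 + $268.18 + $114.71 = $1366.15
Net pay = $3364.41 − $1366.15 = $1998.26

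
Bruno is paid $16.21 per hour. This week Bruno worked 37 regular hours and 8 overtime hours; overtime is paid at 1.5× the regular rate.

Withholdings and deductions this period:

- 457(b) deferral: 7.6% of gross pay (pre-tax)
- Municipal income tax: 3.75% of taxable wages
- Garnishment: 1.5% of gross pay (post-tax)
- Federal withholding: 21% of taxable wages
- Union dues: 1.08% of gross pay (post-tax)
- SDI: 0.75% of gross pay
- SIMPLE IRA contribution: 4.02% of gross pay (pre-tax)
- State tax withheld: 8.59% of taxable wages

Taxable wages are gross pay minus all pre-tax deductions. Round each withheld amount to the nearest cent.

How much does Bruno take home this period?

$441.50

Regular pay: 37 × $16.21 = $599.77
Overtime pay: 8 × $16.21 × 1.5 = $194.52
Gross pay = $599.77 + $194.52 = $794.29
SIMPLE IRA contribution: $794.29 × 0.0402 = $31.93
457(b) deferral: $794.29 × 0.076 = $60.37
Pre-tax total = $31.93 + $60.37 = $92.30
Taxable wages = $794.29 − $92.30 = $701.99
Municipal income tax: $701.99 × 0.0375 = $26.32
State tax withheld: $701.99 × 0.0859 = $60.30
Federal withholding: $701.99 × 0.21 = $147.42
SDI: $794.29 × 0.0075 = $5.96
Garnishment: $794.29 × 0.015 = $11.91
Union dues: $794.29 × 0.0108 = $8.58
Total deductions = $31.93 + $60.37 + $26.32 + $60.30 + $147.42 + $5.96 + $11.91 + $8.58 = $352.79
Net pay = $794.29 − $352.79 = $441.50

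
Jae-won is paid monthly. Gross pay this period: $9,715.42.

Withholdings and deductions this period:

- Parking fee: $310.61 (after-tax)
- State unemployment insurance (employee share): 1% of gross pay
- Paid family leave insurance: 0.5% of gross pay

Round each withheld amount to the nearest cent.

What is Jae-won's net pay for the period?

$9,259.08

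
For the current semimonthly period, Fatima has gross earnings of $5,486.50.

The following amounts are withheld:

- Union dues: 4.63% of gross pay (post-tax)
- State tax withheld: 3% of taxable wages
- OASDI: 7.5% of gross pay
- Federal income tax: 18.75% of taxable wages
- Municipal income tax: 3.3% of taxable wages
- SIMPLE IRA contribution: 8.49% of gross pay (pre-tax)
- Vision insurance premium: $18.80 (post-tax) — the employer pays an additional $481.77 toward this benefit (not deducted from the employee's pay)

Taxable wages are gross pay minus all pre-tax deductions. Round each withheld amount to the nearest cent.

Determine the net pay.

$3,078.71

SIMPLE IRA contribution: $5,486.50 × 0.0849 = $465.80
Taxable wages = $5,486.50 − $465.80 = $5,020.70
Municipal income tax: $5,020.70 × 0.033 = $165.68
State tax withheld: $5,020.70 × 0.03 = $150.62
Federal income tax: $5,020.70 × 0.1875 = $941.38
OASDI: $5,486.50 × 0.075 = $411.49
Union dues: $5,486.50 × 0.0463 = $254.02
Vision insurance premium: $18.80
(Employer's $481.77 toward vision insurance premium is not withheld from the employee.)
Total deductions = $465.80 + $165.68 + $150.62 + $941.38 + $411.49 + $254.02 + $18.80 = $2,407.79
Net pay = $5,486.50 − $2,407.79 = $3,078.71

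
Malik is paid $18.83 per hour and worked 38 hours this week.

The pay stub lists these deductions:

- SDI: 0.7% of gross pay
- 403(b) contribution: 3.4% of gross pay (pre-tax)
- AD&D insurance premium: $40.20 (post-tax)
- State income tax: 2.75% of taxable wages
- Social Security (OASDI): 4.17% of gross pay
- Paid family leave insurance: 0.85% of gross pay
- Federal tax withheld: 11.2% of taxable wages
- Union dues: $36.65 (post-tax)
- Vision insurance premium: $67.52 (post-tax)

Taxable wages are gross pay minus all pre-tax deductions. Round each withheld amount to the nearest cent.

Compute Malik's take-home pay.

Gross pay: 38 × $18.83 = $715.54
403(b) contribution: $715.54 × 0.034 = $24.33
Taxable wages = $715.54 − $24.33 = $691.21
State income tax: $691.21 × 0.0275 = $19.01
Federal tax withheld: $691.21 × 0.112 = $77.42
Social Security (OASDI): $715.54 × 0.0417 = $29.84
Paid family leave insurance: $715.54 × 0.0085 = $6.08
SDI: $715.54 × 0.007 = $5.01
Vision insurance premium: $67.52
AD&D insurance premium: $40.20
Union dues: $36.65
Total deductions = $24.33 + $19.01 + $77.42 + $29.84 + $6.08 + $5.01 + $67.52 + $40.20 + $36.65 = $306.06
Net pay = $715.54 − $306.06 = $409.48

$409.48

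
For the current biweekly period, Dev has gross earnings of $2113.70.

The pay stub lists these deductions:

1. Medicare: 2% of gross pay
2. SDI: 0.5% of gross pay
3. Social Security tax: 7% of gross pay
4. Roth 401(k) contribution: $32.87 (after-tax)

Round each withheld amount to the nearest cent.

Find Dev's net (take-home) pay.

SDI: $2113.70 × 0.005 = $10.57
Social Security tax: $2113.70 × 0.07 = $147.96
Medicare: $2113.70 × 0.02 = $42.27
Roth 401(k) contribution: $32.87
Total deductions = $10.57 + $147.96 + $42.27 + $32.87 = $233.67
Net pay = $2113.70 − $233.67 = $1880.03

$1880.03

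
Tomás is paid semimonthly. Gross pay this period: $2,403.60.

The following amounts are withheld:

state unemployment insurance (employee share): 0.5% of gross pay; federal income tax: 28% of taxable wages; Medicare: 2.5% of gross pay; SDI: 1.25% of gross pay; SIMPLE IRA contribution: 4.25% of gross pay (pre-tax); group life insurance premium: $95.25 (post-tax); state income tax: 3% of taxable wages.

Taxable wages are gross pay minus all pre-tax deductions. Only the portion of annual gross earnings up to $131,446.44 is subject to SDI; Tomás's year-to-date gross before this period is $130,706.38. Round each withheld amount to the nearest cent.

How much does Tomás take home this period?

$1,411.39

SIMPLE IRA contribution: $2,403.60 × 0.0425 = $102.15
Taxable wages = $2,403.60 − $102.15 = $2,301.45
State income tax: $2,301.45 × 0.03 = $69.04
Federal income tax: $2,301.45 × 0.28 = $644.41
State unemployment insurance (employee share): $2,403.60 × 0.005 = $12.02
Medicare: $2,403.60 × 0.025 = $60.09
SDI: only $131,446.44 − $130,706.38 = $740.06 of this check is subject → $740.06 × 0.0125 = $9.25
Group life insurance premium: $95.25
Total deductions = $102.15 + $69.04 + $644.41 + $12.02 + $60.09 + $9.25 + $95.25 = $992.21
Net pay = $2,403.60 − $992.21 = $1,411.39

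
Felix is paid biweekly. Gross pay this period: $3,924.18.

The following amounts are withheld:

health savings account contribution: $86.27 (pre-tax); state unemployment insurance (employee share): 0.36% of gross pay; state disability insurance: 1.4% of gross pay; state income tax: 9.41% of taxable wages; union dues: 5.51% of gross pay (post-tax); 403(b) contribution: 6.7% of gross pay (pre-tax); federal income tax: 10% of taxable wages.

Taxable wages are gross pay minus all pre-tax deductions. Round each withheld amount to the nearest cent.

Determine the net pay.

$2,595.79

403(b) contribution: $3,924.18 × 0.067 = $262.92
Health savings account contribution: $86.27
Pre-tax total = $262.92 + $86.27 = $349.19
Taxable wages = $3,924.18 − $349.19 = $3,574.99
Federal income tax: $3,574.99 × 0.1 = $357.50
State income tax: $3,574.99 × 0.0941 = $336.41
State disability insurance: $3,924.18 × 0.014 = $54.94
State unemployment insurance (employee share): $3,924.18 × 0.0036 = $14.13
Union dues: $3,924.18 × 0.0551 = $216.22
Total deductions = $262.92 + $86.27 + $357.50 + $336.41 + $54.94 + $14.13 + $216.22 = $1,328.39
Net pay = $3,924.18 − $1,328.39 = $2,595.79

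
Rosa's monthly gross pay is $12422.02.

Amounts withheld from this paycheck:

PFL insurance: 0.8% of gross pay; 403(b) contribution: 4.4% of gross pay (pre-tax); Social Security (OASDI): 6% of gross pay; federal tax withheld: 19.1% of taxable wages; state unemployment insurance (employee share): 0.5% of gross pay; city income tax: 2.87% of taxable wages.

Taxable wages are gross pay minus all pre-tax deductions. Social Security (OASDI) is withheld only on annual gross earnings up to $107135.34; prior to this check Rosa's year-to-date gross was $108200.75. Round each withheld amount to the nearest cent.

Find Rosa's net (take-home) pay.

$9104.92

403(b) contribution: $12422.02 × 0.044 = $546.57
Taxable wages = $12422.02 − $546.57 = $11875.45
Federal tax withheld: $11875.45 × 0.191 = $2268.21
City income tax: $11875.45 × 0.0287 = $340.83
State unemployment insurance (employee share): $12422.02 × 0.005 = $62.11
Social Security (OASDI): annual cap $107135.34 already reached (YTD $108200.75), so $0.00
PFL insurance: $12422.02 × 0.008 = $99.38
Total deductions = $546.57 + $2268.21 + $340.83 + $62.11 + $0.00 + $99.38 = $3317.10
Net pay = $12422.02 − $3317.10 = $9104.92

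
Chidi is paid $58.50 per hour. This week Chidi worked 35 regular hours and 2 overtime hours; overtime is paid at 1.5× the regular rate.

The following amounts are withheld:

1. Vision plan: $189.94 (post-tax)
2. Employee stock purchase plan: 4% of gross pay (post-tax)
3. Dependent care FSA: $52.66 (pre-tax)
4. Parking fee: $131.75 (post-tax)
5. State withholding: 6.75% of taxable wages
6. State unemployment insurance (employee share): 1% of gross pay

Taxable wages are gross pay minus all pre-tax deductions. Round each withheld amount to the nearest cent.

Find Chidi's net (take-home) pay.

$1591.00

Regular pay: 35 × $58.50 = $2047.50
Overtime pay: 2 × $58.50 × 1.5 = $175.50
Gross pay = $2047.50 + $175.50 = $2223.00
Dependent care FSA: $52.66
Taxable wages = $2223.00 − $52.66 = $2170.34
State withholding: $2170.34 × 0.0675 = $146.50
State unemployment insurance (employee share): $2223.00 × 0.01 = $22.23
Vision plan: $189.94
Employee stock purchase plan: $2223.00 × 0.04 = $88.92
Parking fee: $131.75
Total deductions = $52.66 + $146.50 + $22.23 + $189.94 + $88.92 + $131.75 = $632.00
Net pay = $2223.00 − $632.00 = $1591.00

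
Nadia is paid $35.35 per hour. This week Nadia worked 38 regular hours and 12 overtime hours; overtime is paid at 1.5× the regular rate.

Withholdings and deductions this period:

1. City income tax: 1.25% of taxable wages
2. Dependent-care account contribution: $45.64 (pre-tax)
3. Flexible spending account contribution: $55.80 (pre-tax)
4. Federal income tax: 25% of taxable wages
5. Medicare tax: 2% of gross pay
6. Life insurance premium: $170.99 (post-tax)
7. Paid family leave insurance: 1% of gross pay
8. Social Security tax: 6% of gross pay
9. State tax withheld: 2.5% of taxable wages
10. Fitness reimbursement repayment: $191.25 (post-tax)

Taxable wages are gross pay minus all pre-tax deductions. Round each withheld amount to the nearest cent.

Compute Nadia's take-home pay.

Regular pay: 38 × $35.35 = $1343.30
Overtime pay: 12 × $35.35 × 1.5 = $636.30
Gross pay = $1343.30 + $636.30 = $1979.60
Dependent-care account contribution: $45.64
Flexible spending account contribution: $55.80
Pre-tax total = $45.64 + $55.80 = $101.44
Taxable wages = $1979.60 − $101.44 = $1878.16
State tax withheld: $1878.16 × 0.025 = $46.95
City income tax: $1878.16 × 0.0125 = $23.48
Federal income tax: $1878.16 × 0.25 = $469.54
Paid family leave insurance: $1979.60 × 0.01 = $19.80
Medicare tax: $1979.60 × 0.02 = $39.59
Social Security tax: $1979.60 × 0.06 = $118.78
Life insurance premium: $170.99
Fitness reimbursement repayment: $191.25
Total deductions = $45.64 + $55.80 + $46.95 + $23.48 + $469.54 + $19.80 + $39.59 + $118.78 + $170.99 + $191.25 = $1181.82
Net pay = $1979.60 − $1181.82 = $797.78

$797.78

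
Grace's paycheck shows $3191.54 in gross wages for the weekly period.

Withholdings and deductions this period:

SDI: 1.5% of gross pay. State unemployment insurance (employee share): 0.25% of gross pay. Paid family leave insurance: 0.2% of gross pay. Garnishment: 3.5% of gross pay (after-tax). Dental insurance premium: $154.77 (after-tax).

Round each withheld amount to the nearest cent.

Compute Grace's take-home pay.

State unemployment insurance (employee share): $3191.54 × 0.0025 = $7.98
SDI: $3191.54 × 0.015 = $47.87
Paid family leave insurance: $3191.54 × 0.002 = $6.38
Dental insurance premium: $154.77
Garnishment: $3191.54 × 0.035 = $111.70
Total deductions = $7.98 + $47.87 + $6.38 + $154.77 + $111.70 = $328.70
Net pay = $3191.54 − $328.70 = $2862.84

$2862.84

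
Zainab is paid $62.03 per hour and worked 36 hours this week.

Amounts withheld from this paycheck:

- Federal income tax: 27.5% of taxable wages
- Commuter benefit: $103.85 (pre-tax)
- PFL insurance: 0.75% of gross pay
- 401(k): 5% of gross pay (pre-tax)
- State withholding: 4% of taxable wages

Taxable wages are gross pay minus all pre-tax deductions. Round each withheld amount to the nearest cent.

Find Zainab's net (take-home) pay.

$1,365.30

Gross pay: 36 × $62.03 = $2,233.08
401(k): $2,233.08 × 0.05 = $111.65
Commuter benefit: $103.85
Pre-tax total = $111.65 + $103.85 = $215.50
Taxable wages = $2,233.08 − $215.50 = $2,017.58
Federal income tax: $2,017.58 × 0.275 = $554.83
State withholding: $2,017.58 × 0.04 = $80.70
PFL insurance: $2,233.08 × 0.0075 = $16.75
Total deductions = $111.65 + $103.85 + $554.83 + $80.70 + $16.75 = $867.78
Net pay = $2,233.08 − $867.78 = $1,365.30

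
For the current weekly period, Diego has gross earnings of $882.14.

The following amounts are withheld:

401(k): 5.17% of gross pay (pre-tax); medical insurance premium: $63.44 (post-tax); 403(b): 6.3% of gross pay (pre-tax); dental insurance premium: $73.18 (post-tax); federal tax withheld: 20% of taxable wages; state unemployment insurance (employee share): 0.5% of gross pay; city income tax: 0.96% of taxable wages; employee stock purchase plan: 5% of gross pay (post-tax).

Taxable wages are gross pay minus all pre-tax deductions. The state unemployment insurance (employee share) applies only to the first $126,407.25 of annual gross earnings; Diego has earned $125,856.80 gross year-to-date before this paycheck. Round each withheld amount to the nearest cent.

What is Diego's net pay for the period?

$433.79

403(b): $882.14 × 0.063 = $55.57
401(k): $882.14 × 0.0517 = $45.61
Pre-tax total = $55.57 + $45.61 = $101.18
Taxable wages = $882.14 − $101.18 = $780.96
Federal tax withheld: $780.96 × 0.2 = $156.19
City income tax: $780.96 × 0.0096 = $7.50
State unemployment insurance (employee share): only $126,407.25 − $125,856.80 = $550.45 of this check is subject → $550.45 × 0.005 = $2.75
Dental insurance premium: $73.18
Employee stock purchase plan: $882.14 × 0.05 = $44.11
Medical insurance premium: $63.44
Total deductions = $55.57 + $45.61 + $156.19 + $7.50 + $2.75 + $73.18 + $44.11 + $63.44 = $448.35
Net pay = $882.14 − $448.35 = $433.79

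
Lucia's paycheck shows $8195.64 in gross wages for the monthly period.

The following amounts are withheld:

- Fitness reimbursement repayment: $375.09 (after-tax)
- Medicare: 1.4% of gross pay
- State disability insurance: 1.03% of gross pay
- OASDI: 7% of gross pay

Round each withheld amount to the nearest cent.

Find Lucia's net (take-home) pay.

Medicare: $8195.64 × 0.014 = $114.74
State disability insurance: $8195.64 × 0.0103 = $84.42
OASDI: $8195.64 × 0.07 = $573.69
Fitness reimbursement repayment: $375.09
Total deductions = $114.74 + $84.42 + $573.69 + $375.09 = $1147.94
Net pay = $8195.64 − $1147.94 = $7047.70

$7047.70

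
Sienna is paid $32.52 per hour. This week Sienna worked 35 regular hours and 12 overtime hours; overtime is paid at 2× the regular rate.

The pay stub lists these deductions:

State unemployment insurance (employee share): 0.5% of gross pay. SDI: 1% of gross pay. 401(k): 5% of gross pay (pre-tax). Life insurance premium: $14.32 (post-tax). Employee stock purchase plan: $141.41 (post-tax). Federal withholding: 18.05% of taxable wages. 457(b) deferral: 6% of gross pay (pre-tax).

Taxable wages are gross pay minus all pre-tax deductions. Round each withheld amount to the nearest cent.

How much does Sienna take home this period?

$1,214.89

Regular pay: 35 × $32.52 = $1,138.20
Overtime pay: 12 × $32.52 × 2 = $780.48
Gross pay = $1,138.20 + $780.48 = $1,918.68
401(k): $1,918.68 × 0.05 = $95.93
457(b) deferral: $1,918.68 × 0.06 = $115.12
Pre-tax total = $95.93 + $115.12 = $211.05
Taxable wages = $1,918.68 − $211.05 = $1,707.63
Federal withholding: $1,707.63 × 0.1805 = $308.23
SDI: $1,918.68 × 0.01 = $19.19
State unemployment insurance (employee share): $1,918.68 × 0.005 = $9.59
Employee stock purchase plan: $141.41
Life insurance premium: $14.32
Total deductions = $95.93 + $115.12 + $308.23 + $19.19 + $9.59 + $141.41 + $14.32 = $703.79
Net pay = $1,918.68 − $703.79 = $1,214.89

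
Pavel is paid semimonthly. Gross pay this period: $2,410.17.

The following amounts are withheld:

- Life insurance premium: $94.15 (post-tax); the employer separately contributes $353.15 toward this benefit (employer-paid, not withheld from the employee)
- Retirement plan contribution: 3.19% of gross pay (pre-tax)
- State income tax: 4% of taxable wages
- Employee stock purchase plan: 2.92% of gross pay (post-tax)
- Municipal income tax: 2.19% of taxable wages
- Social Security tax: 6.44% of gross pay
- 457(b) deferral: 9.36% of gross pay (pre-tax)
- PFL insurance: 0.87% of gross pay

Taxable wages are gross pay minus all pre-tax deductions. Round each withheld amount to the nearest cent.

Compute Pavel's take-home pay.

$1,636.52

457(b) deferral: $2,410.17 × 0.0936 = $225.59
Retirement plan contribution: $2,410.17 × 0.0319 = $76.88
Pre-tax total = $225.59 + $76.88 = $302.47
Taxable wages = $2,410.17 − $302.47 = $2,107.70
Municipal income tax: $2,107.70 × 0.0219 = $46.16
State income tax: $2,107.70 × 0.04 = $84.31
Social Security tax: $2,410.17 × 0.0644 = $155.21
PFL insurance: $2,410.17 × 0.0087 = $20.97
Life insurance premium: $94.15
Employee stock purchase plan: $2,410.17 × 0.0292 = $70.38
(Employer's $353.15 toward life insurance premium is not withheld from the employee.)
Total deductions = $225.59 + $76.88 + $46.16 + $84.31 + $155.21 + $20.97 + $94.15 + $70.38 = $773.65
Net pay = $2,410.17 − $773.65 = $1,636.52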